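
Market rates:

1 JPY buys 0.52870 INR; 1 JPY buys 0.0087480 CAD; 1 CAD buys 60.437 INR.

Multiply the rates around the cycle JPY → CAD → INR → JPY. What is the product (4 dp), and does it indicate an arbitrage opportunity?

1.0000 (no arbitrage)

Around JPY → CAD → INR → JPY: 1 × 0.0087480 × 60.437 ÷ 0.52870 = 1.000005
Product ≈ 1 (deviation 0.001%, within rounding noise).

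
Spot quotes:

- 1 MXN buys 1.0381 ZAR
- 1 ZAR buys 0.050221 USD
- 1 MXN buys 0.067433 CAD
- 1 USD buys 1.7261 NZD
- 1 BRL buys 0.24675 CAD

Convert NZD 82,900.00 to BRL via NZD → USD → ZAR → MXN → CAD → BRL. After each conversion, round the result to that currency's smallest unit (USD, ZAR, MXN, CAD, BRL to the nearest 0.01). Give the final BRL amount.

BRL 251,755.70

NZD 82,900.00 ÷ 1.7261 = USD 48,027.34
USD 48,027.34 ÷ 0.050221 = ZAR 956,319.87
ZAR 956,319.87 ÷ 1.0381 = MXN 921,221.34
MXN 921,221.34 × 0.067433 = CAD 62,120.72
CAD 62,120.72 ÷ 0.24675 = BRL 251,755.70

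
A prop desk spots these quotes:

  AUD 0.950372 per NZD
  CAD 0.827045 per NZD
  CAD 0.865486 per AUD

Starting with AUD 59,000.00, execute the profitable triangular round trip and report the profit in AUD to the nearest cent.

Profit: AUD 323.60

Profitable loop is AUD → NZD → CAD → AUD:
AUD 59,000.00 ÷ 0.950372 = NZD 62,080.95
NZD 62,080.95 × 0.827045 = CAD 51,343.74
CAD 51,343.74 ÷ 0.865486 = AUD 59,323.60
Profit = AUD 59,323.60 − AUD 59,000.00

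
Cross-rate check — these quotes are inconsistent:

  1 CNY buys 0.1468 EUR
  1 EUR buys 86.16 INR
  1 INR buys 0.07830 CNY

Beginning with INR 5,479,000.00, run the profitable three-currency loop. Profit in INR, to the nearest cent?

Profit: INR 53,326.37

Profitable loop is INR → EUR → CNY → INR:
INR 5,479,000.00 ÷ 86.16 = EUR 63,590.99
EUR 63,590.99 ÷ 0.1468 = CNY 433,181.15
CNY 433,181.15 ÷ 0.07830 = INR 5,532,326.37
Profit = INR 5,532,326.37 − INR 5,479,000.00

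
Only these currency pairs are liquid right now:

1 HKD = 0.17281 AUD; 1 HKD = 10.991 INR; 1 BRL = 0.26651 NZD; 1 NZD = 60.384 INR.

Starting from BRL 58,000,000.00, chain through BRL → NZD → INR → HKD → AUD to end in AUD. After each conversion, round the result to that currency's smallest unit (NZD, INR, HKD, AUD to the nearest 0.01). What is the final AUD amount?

BRL 58,000,000.00 × 0.26651 = NZD 15,457,580.00
NZD 15,457,580.00 × 60.384 = INR 933,390,510.72
INR 933,390,510.72 ÷ 10.991 = HKD 84,923,165.38
HKD 84,923,165.38 × 0.17281 = AUD 14,675,572.21

AUD 14,675,572.21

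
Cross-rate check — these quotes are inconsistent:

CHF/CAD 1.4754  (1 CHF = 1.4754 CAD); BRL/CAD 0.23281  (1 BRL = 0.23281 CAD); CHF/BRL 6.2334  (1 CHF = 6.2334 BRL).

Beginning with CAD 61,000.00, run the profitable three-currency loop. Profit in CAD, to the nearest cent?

Profit: CAD 1,017.32

Profitable loop is CAD → BRL → CHF → CAD:
CAD 61,000.00 ÷ 0.23281 = BRL 262,016.24
BRL 262,016.24 ÷ 6.2334 = CHF 42,034.24
CHF 42,034.24 × 1.4754 = CAD 62,017.32
Profit = CAD 62,017.32 − CAD 61,000.00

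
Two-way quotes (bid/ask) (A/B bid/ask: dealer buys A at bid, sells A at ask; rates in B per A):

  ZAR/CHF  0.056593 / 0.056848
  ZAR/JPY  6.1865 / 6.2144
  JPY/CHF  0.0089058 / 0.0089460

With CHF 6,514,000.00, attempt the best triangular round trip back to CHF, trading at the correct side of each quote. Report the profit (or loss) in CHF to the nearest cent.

Net profit: CHF 117,051.08

Best loop CHF → JPY → ZAR → CHF:
CHF 6,514,000.00 ÷ 0.0089460 (buy JPY at ask) = JPY 728,146,658
JPY 728,146,658 ÷ 6.2144 (buy ZAR at ask) = ZAR 117,170,870.51
ZAR 117,170,870.51 × 0.056593 (sell ZAR at bid) = CHF 6,631,051.08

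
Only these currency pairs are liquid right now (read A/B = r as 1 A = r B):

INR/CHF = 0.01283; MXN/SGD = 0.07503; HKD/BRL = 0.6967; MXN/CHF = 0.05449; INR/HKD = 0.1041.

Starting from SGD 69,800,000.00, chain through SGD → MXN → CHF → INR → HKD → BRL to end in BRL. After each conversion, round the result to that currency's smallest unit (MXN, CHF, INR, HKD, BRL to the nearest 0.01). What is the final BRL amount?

SGD 69,800,000.00 ÷ 0.07503 = MXN 930,294,548.85
MXN 930,294,548.85 × 0.05449 = CHF 50,691,749.97
CHF 50,691,749.97 ÷ 0.01283 = INR 3,951,032,733.44
INR 3,951,032,733.44 × 0.1041 = HKD 411,302,507.55
HKD 411,302,507.55 × 0.6967 = BRL 286,554,457.01

BRL 286,554,457.01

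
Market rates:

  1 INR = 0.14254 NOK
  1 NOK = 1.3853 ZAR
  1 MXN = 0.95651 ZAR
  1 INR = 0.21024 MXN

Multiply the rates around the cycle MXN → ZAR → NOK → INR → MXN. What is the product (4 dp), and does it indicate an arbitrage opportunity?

Around MXN → ZAR → NOK → INR → MXN: 1 × 0.95651 ÷ 1.3853 ÷ 0.14254 × 0.21024 = 1.018414
Product > 1; profitable direction is MXN → ZAR → NOK → INR → MXN.

1.0184 (arbitrage exists)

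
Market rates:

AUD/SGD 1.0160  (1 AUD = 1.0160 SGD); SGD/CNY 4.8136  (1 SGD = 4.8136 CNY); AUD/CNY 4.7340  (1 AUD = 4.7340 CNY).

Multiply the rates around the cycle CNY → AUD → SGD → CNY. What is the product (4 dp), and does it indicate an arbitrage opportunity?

Around CNY → AUD → SGD → CNY: 1 ÷ 4.7340 × 1.0160 × 4.8136 = 1.033084
Product > 1; profitable direction is CNY → AUD → SGD → CNY.

1.0331 (arbitrage exists)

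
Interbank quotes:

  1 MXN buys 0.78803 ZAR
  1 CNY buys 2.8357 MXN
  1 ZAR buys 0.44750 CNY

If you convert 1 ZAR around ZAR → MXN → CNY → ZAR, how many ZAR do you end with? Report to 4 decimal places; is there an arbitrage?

Around ZAR → MXN → CNY → ZAR: 1 ÷ 0.78803 ÷ 2.8357 ÷ 0.44750 = 1.000009
Product ≈ 1 (deviation 0.001%, within rounding noise).

1.0000 (no arbitrage)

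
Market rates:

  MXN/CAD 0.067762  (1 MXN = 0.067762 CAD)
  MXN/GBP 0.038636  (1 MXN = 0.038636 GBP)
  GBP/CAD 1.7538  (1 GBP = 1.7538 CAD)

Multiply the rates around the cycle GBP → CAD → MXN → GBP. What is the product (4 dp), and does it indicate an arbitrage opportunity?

1.0000 (no arbitrage)

Around GBP → CAD → MXN → GBP: 1 × 1.7538 ÷ 0.067762 × 0.038636 = 0.999968
Product ≈ 1 (deviation 0.003%, within rounding noise).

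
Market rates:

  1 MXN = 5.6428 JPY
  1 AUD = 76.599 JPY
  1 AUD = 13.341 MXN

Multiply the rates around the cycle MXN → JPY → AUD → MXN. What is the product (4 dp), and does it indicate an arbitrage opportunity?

0.9828 (arbitrage exists)

Around MXN → JPY → AUD → MXN: 1 × 5.6428 ÷ 76.599 × 13.341 = 0.982788
Product < 1; profitable direction is MXN → AUD → JPY → MXN.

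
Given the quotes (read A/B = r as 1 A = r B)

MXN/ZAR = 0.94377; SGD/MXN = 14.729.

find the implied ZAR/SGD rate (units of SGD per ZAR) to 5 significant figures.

1 ZAR ÷ 0.94377 = 1.05958 MXN
1.05958 MXN ÷ 14.729 = 0.0719384 SGD

ZAR/SGD = 0.071938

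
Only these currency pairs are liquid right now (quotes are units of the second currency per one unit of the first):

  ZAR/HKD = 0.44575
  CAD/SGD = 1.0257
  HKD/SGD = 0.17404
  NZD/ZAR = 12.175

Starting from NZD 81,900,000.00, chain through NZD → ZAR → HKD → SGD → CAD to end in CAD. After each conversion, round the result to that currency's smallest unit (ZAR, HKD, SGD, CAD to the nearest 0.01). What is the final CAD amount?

NZD 81,900,000.00 × 12.175 = ZAR 997,132,500.00
ZAR 997,132,500.00 × 0.44575 = HKD 444,471,811.88
HKD 444,471,811.88 × 0.17404 = SGD 77,355,874.14
SGD 77,355,874.14 ÷ 1.0257 = CAD 75,417,640.77

CAD 75,417,640.77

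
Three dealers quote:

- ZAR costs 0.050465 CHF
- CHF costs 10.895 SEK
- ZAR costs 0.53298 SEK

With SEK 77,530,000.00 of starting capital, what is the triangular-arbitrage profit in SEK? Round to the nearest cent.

Profitable loop is SEK → ZAR → CHF → SEK:
SEK 77,530,000.00 ÷ 0.53298 = ZAR 145,465,120.64
ZAR 145,465,120.64 × 0.050465 = CHF 7,340,897.31
CHF 7,340,897.31 × 10.895 = SEK 79,979,076.23
Profit = SEK 79,979,076.23 − SEK 77,530,000.00

Profit: SEK 2,449,076.23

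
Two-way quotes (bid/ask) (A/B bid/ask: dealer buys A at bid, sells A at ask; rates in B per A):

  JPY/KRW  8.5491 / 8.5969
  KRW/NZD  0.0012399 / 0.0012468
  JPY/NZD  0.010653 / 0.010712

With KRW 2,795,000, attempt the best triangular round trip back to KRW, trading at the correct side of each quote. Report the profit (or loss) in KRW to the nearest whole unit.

Best loop KRW → JPY → NZD → KRW:
KRW 2,795,000 ÷ 8.5969 (buy JPY at ask) = JPY 325,117
JPY 325,117 × 0.010653 (sell JPY at bid) = NZD 3,463.47
NZD 3,463.47 ÷ 0.0012468 (buy KRW at ask) = KRW 2,777,890

Net result: KRW -17,110 (no profitable arbitrage after spreads)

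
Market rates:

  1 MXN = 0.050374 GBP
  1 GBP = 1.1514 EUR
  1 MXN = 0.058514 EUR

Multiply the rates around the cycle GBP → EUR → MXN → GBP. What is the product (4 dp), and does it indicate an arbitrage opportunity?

0.9912 (arbitrage exists)

Around GBP → EUR → MXN → GBP: 1 × 1.1514 ÷ 0.058514 × 0.050374 = 0.991226
Product < 1; profitable direction is GBP → MXN → EUR → GBP.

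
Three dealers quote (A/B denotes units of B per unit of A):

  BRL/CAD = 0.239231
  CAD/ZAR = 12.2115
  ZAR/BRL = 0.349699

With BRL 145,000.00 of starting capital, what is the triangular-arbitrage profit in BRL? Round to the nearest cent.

Profit: BRL 3,131.99

Profitable loop is BRL → CAD → ZAR → BRL:
BRL 145,000.00 × 0.239231 = CAD 34,688.50
CAD 34,688.50 × 12.2115 = ZAR 423,598.56
ZAR 423,598.56 × 0.349699 = BRL 148,131.99
Profit = BRL 148,131.99 − BRL 145,000.00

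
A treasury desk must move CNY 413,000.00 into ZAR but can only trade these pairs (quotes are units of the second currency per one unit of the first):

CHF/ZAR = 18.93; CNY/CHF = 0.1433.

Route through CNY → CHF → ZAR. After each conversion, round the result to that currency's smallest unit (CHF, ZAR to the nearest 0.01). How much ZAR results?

ZAR 1,120,332.30

CNY 413,000.00 × 0.1433 = CHF 59,182.90
CHF 59,182.90 × 18.93 = ZAR 1,120,332.30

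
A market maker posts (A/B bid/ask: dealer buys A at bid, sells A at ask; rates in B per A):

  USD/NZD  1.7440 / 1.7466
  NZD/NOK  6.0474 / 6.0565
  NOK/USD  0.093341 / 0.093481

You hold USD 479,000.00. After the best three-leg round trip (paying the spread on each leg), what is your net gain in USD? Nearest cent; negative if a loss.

Net profit: USD 5,392.03

Best loop USD → NOK → NZD → USD:
USD 479,000.00 ÷ 0.093481 (buy NOK at ask) = NOK 5,124,035.90
NOK 5,124,035.90 ÷ 6.0565 (buy NZD at ask) = NZD 846,039.12
NZD 846,039.12 ÷ 1.7466 (buy USD at ask) = USD 484,392.03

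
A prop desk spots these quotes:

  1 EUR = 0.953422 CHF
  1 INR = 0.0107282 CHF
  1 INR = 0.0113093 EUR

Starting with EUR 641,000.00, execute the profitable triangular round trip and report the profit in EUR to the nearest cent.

Profit: EUR 3,246.49

Profitable loop is EUR → CHF → INR → EUR:
EUR 641,000.00 × 0.953422 = CHF 611,143.50
CHF 611,143.50 ÷ 0.0107282 = INR 56,966,080.24
INR 56,966,080.24 × 0.0113093 = EUR 644,246.49
Profit = EUR 644,246.49 − EUR 641,000.00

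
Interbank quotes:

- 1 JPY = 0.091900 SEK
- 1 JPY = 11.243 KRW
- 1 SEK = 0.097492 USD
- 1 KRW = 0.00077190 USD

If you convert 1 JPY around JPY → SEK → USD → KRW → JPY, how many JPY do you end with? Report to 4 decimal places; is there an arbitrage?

1.0324 (arbitrage exists)

Around JPY → SEK → USD → KRW → JPY: 1 × 0.091900 × 0.097492 ÷ 0.00077190 ÷ 11.243 = 1.032384
Product > 1; profitable direction is JPY → SEK → USD → KRW → JPY.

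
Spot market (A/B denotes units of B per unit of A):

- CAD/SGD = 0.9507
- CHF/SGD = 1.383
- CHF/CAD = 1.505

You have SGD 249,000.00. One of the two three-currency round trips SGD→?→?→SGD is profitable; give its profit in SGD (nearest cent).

Profit: SGD 8,606.70

Profitable loop is SGD → CHF → CAD → SGD:
SGD 249,000.00 ÷ 1.383 = CHF 180,043.38
CHF 180,043.38 × 1.505 = CAD 270,965.29
CAD 270,965.29 × 0.9507 = SGD 257,606.70
Profit = SGD 257,606.70 − SGD 249,000.00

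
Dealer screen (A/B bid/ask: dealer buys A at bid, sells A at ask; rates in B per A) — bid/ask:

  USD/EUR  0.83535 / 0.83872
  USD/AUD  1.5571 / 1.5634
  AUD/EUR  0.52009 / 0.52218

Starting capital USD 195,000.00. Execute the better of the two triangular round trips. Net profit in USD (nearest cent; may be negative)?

Net profit: USD 4,532.09

Best loop USD → EUR → AUD → USD:
USD 195,000.00 × 0.83535 (sell USD at bid) = EUR 162,893.25
EUR 162,893.25 ÷ 0.52218 (buy AUD at ask) = AUD 311,948.47
AUD 311,948.47 ÷ 1.5634 (buy USD at ask) = USD 199,532.09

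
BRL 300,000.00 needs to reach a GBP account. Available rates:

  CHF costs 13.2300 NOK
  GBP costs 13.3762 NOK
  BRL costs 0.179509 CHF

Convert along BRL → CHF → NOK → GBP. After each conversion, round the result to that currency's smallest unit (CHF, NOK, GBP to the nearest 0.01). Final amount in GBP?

BRL 300,000.00 × 0.179509 = CHF 53,852.70
CHF 53,852.70 × 13.2300 = NOK 712,471.22
NOK 712,471.22 ÷ 13.3762 = GBP 53,264.10

GBP 53,264.10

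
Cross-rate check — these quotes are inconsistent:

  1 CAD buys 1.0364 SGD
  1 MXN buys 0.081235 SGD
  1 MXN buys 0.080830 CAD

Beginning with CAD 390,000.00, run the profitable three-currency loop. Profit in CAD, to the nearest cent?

Profit: CAD 12,180.87

Profitable loop is CAD → SGD → MXN → CAD:
CAD 390,000.00 × 1.0364 = SGD 404,196.00
SGD 404,196.00 ÷ 0.081235 = MXN 4,975,638.58
MXN 4,975,638.58 × 0.080830 = CAD 402,180.87
Profit = CAD 402,180.87 − CAD 390,000.00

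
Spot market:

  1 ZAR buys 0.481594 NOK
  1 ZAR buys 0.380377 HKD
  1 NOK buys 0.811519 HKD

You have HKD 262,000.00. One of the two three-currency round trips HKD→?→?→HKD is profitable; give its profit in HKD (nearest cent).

Profit: HKD 7,194.88

Profitable loop is HKD → ZAR → NOK → HKD:
HKD 262,000.00 ÷ 0.380377 = ZAR 688,790.33
ZAR 688,790.33 × 0.481594 = NOK 331,717.29
NOK 331,717.29 × 0.811519 = HKD 269,194.88
Profit = HKD 269,194.88 − HKD 262,000.00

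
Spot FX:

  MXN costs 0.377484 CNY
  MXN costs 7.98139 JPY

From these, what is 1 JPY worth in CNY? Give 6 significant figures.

JPY/CNY = 0.0472955

1 JPY ÷ 7.98139 = 0.125291 MXN
0.125291 MXN × 0.377484 = 0.0472955 CNY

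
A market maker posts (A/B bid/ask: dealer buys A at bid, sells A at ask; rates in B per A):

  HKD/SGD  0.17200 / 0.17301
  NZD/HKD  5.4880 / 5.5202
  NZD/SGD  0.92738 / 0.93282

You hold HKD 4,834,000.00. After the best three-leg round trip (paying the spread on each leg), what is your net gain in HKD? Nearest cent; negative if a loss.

Net profit: HKD 57,604.62

Best loop HKD → SGD → NZD → HKD:
HKD 4,834,000.00 × 0.17200 (sell HKD at bid) = SGD 831,448.00
SGD 831,448.00 ÷ 0.93282 (buy NZD at ask) = NZD 891,327.37
NZD 891,327.37 × 5.4880 (sell NZD at bid) = HKD 4,891,604.62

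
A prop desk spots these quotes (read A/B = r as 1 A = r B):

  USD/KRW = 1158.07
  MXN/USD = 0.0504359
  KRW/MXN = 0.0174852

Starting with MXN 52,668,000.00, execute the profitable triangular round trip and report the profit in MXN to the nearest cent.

Profit: MXN 1,120,820.05

Profitable loop is MXN → USD → KRW → MXN:
MXN 52,668,000.00 × 0.0504359 = USD 2,656,357.98
USD 2,656,357.98 × 1158.07 = KRW 3,076,248,487
KRW 3,076,248,487 × 0.0174852 = MXN 53,788,820.05
Profit = MXN 53,788,820.05 − MXN 52,668,000.00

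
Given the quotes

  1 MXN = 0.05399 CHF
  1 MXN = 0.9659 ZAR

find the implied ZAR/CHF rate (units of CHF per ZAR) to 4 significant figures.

ZAR/CHF = 0.05590

1 ZAR ÷ 0.9659 = 1.0353 MXN
1.0353 MXN × 0.05399 = 0.0558961 CHF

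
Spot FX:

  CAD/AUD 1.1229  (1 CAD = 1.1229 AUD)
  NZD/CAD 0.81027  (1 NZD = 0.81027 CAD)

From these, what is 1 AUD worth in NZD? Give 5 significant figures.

AUD/NZD = 1.0991

1 AUD ÷ 1.1229 = 0.890551 CAD
0.890551 CAD ÷ 0.81027 = 1.09908 NZD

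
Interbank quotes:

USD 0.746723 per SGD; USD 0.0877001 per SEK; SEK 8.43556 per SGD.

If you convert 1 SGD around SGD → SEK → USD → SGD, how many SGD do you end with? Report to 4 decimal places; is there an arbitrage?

Around SGD → SEK → USD → SGD: 1 × 8.43556 × 0.0877001 ÷ 0.746723 = 0.990728
Product < 1; profitable direction is SGD → USD → SEK → SGD.

0.9907 (arbitrage exists)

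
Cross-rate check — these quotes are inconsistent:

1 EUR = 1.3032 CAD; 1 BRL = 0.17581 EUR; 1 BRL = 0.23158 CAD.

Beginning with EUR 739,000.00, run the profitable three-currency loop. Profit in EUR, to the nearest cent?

Profit: EUR 7,948.82

Profitable loop is EUR → BRL → CAD → EUR:
EUR 739,000.00 ÷ 0.17581 = BRL 4,203,401.40
BRL 4,203,401.40 × 0.23158 = CAD 973,423.70
CAD 973,423.70 ÷ 1.3032 = EUR 746,948.82
Profit = EUR 746,948.82 − EUR 739,000.00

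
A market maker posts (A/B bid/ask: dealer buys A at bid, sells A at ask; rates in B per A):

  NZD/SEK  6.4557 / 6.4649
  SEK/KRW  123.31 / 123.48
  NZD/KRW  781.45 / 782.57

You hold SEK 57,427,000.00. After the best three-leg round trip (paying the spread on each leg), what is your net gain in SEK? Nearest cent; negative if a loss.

Net profit: SEK 989,370.78

Best loop SEK → KRW → NZD → SEK:
SEK 57,427,000.00 × 123.31 (sell SEK at bid) = KRW 7,081,323,370
KRW 7,081,323,370 ÷ 782.57 (buy NZD at ask) = NZD 9,048,805.05
NZD 9,048,805.05 × 6.4557 (sell NZD at bid) = SEK 58,416,370.78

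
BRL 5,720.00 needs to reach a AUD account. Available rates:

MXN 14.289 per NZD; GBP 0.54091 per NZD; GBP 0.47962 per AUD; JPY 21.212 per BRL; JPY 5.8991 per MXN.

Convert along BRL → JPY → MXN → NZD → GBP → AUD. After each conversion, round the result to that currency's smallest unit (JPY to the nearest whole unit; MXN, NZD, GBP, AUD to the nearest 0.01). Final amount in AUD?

AUD 1,623.37

BRL 5,720.00 × 21.212 = JPY 121,333
JPY 121,333 ÷ 5.8991 = MXN 20,568.05
MXN 20,568.05 ÷ 14.289 = NZD 1,439.43
NZD 1,439.43 × 0.54091 = GBP 778.60
GBP 778.60 ÷ 0.47962 = AUD 1,623.37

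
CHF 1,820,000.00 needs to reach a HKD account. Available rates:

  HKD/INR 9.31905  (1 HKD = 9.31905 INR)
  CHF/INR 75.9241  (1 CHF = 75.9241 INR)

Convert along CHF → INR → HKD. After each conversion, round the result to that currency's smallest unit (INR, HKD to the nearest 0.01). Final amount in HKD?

CHF 1,820,000.00 × 75.9241 = INR 138,181,862.00
INR 138,181,862.00 ÷ 9.31905 = HKD 14,827,891.47

HKD 14,827,891.47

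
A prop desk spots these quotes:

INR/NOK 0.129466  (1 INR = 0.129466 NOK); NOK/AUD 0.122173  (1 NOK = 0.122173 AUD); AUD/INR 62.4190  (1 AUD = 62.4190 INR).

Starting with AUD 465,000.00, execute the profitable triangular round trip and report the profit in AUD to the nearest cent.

Profit: AUD 5,982.94

Profitable loop is AUD → NOK → INR → AUD:
AUD 465,000.00 ÷ 0.122173 = NOK 3,806,078.27
NOK 3,806,078.27 ÷ 0.129466 = INR 29,398,284.23
INR 29,398,284.23 ÷ 62.4190 = AUD 470,982.94
Profit = AUD 470,982.94 − AUD 465,000.00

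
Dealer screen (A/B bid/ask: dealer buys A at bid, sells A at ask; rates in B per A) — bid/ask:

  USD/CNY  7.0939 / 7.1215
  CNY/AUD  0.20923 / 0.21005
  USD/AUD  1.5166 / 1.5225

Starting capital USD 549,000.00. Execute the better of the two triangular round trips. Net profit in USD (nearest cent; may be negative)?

Best loop USD → AUD → CNY → USD:
USD 549,000.00 × 1.5166 (sell USD at bid) = AUD 832,613.40
AUD 832,613.40 ÷ 0.21005 (buy CNY at ask) = CNY 3,963,881.93
CNY 3,963,881.93 ÷ 7.1215 (buy USD at ask) = USD 556,607.73

Net profit: USD 7,607.73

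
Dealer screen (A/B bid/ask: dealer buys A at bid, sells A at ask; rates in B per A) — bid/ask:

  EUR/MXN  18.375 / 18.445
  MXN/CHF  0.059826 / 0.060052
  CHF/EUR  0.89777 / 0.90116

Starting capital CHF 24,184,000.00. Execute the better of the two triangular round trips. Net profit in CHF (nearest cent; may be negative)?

Net profit: CHF 44,140.99

Best loop CHF → MXN → EUR → CHF:
CHF 24,184,000.00 ÷ 0.060052 (buy MXN at ask) = MXN 402,717,644.71
MXN 402,717,644.71 ÷ 18.445 (buy EUR at ask) = EUR 21,833,431.54
EUR 21,833,431.54 ÷ 0.90116 (buy CHF at ask) = CHF 24,228,140.99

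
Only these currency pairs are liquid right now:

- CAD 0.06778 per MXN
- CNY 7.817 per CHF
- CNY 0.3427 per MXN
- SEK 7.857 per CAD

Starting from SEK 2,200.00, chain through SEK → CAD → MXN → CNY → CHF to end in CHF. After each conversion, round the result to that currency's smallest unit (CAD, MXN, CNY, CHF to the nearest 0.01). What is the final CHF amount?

CHF 181.11

SEK 2,200.00 ÷ 7.857 = CAD 280.01
CAD 280.01 ÷ 0.06778 = MXN 4,131.16
MXN 4,131.16 × 0.3427 = CNY 1,415.75
CNY 1,415.75 ÷ 7.817 = CHF 181.11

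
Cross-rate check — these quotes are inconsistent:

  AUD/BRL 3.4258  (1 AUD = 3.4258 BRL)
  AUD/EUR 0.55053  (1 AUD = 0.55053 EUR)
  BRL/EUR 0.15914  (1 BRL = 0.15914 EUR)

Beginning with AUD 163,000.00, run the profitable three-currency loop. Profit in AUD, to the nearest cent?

Profitable loop is AUD → EUR → BRL → AUD:
AUD 163,000.00 × 0.55053 = EUR 89,736.39
EUR 89,736.39 ÷ 0.15914 = BRL 563,883.31
BRL 563,883.31 ÷ 3.4258 = AUD 164,599.02
Profit = AUD 164,599.02 − AUD 163,000.00

Profit: AUD 1,599.02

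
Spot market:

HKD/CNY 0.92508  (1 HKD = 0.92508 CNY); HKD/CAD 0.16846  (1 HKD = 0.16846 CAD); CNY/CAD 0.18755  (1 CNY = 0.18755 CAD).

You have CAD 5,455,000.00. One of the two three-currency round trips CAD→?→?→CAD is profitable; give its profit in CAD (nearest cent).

Profit: CAD 163,162.79

Profitable loop is CAD → HKD → CNY → CAD:
CAD 5,455,000.00 ÷ 0.16846 = HKD 32,381,574.26
HKD 32,381,574.26 × 0.92508 = CNY 29,955,546.72
CNY 29,955,546.72 × 0.18755 = CAD 5,618,162.79
Profit = CAD 5,618,162.79 − CAD 5,455,000.00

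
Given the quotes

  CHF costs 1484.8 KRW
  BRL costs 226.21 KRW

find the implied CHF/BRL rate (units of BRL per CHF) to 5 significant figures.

1 CHF × 1484.8 = 1484.8 KRW
1484.8 KRW ÷ 226.21 = 6.56381 BRL

CHF/BRL = 6.5638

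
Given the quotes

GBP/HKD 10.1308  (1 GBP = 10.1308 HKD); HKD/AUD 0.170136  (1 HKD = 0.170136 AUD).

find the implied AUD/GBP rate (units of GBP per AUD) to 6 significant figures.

AUD/GBP = 0.580176

1 AUD ÷ 0.170136 = 5.87765 HKD
5.87765 HKD ÷ 10.1308 = 0.580176 GBP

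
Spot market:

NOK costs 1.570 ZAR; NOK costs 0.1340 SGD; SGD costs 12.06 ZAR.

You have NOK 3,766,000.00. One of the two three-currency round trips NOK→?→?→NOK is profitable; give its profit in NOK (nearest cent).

Profitable loop is NOK → SGD → ZAR → NOK:
NOK 3,766,000.00 × 0.1340 = SGD 504,644.00
SGD 504,644.00 × 12.06 = ZAR 6,086,006.64
ZAR 6,086,006.64 ÷ 1.570 = NOK 3,876,437.35
Profit = NOK 3,876,437.35 − NOK 3,766,000.00

Profit: NOK 110,437.35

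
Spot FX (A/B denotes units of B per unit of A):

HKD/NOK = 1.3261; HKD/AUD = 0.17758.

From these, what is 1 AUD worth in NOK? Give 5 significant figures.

AUD/NOK = 7.4676

1 AUD ÷ 0.17758 = 5.63126 HKD
5.63126 HKD × 1.3261 = 7.46762 NOK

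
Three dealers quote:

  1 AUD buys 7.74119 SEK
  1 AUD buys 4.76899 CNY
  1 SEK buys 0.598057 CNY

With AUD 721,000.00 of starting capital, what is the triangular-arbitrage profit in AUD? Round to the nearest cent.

Profit: AUD 21,696.49

Profitable loop is AUD → CNY → SEK → AUD:
AUD 721,000.00 × 4.76899 = CNY 3,438,441.79
CNY 3,438,441.79 ÷ 0.598057 = SEK 5,749,354.64
SEK 5,749,354.64 ÷ 7.74119 = AUD 742,696.49
Profit = AUD 742,696.49 − AUD 721,000.00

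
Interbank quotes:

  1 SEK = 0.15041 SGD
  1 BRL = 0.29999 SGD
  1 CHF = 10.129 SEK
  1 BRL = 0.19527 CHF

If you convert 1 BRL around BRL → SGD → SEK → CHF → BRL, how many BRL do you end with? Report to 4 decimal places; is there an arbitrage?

Around BRL → SGD → SEK → CHF → BRL: 1 × 0.29999 ÷ 0.15041 ÷ 10.129 ÷ 0.19527 = 1.008389
Product > 1; profitable direction is BRL → SGD → SEK → CHF → BRL.

1.0084 (arbitrage exists)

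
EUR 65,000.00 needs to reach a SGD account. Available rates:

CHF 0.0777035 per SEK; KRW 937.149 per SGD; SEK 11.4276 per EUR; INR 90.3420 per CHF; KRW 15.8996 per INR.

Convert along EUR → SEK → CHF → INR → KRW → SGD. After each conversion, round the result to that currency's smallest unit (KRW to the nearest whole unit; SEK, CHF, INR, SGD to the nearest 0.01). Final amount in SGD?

SGD 88,465.96

EUR 65,000.00 × 11.4276 = SEK 742,794.00
SEK 742,794.00 × 0.0777035 = CHF 57,717.69
CHF 57,717.69 × 90.3420 = INR 5,214,331.55
INR 5,214,331.55 × 15.8996 = KRW 82,905,786
KRW 82,905,786 ÷ 937.149 = SGD 88,465.96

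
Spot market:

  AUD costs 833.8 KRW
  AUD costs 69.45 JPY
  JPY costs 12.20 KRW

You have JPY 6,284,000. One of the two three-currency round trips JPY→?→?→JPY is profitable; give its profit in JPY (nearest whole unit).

Profit: JPY 101,668

Profitable loop is JPY → KRW → AUD → JPY:
JPY 6,284,000 × 12.20 = KRW 76,664,800
KRW 76,664,800 ÷ 833.8 = AUD 91,946.27
AUD 91,946.27 × 69.45 = JPY 6,385,668
Profit = JPY 6,385,668 − JPY 6,284,000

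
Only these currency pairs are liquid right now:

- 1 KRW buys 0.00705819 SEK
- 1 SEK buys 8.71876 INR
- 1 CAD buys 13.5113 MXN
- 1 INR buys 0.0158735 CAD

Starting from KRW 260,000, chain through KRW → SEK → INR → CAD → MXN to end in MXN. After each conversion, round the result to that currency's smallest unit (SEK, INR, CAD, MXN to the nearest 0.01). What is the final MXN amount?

MXN 3,431.60

KRW 260,000 × 0.00705819 = SEK 1,835.13
SEK 1,835.13 × 8.71876 = INR 16,000.06
INR 16,000.06 × 0.0158735 = CAD 253.98
CAD 253.98 × 13.5113 = MXN 3,431.60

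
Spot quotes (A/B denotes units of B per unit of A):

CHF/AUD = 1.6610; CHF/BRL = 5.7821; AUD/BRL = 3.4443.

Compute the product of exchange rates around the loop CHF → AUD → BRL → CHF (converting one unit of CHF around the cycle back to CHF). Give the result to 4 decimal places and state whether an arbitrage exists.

0.9894 (arbitrage exists)

Around CHF → AUD → BRL → CHF: 1 × 1.6610 × 3.4443 ÷ 5.7821 = 0.989430
Product < 1; profitable direction is CHF → BRL → AUD → CHF.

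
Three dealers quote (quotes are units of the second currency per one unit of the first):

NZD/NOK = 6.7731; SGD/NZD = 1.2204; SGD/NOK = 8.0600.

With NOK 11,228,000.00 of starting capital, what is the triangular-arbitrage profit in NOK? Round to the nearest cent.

Profit: NOK 286,817.23

Profitable loop is NOK → SGD → NZD → NOK:
NOK 11,228,000.00 ÷ 8.0600 = SGD 1,393,052.11
SGD 1,393,052.11 × 1.2204 = NZD 1,700,080.79
NZD 1,700,080.79 × 6.7731 = NOK 11,514,817.23
Profit = NOK 11,514,817.23 − NOK 11,228,000.00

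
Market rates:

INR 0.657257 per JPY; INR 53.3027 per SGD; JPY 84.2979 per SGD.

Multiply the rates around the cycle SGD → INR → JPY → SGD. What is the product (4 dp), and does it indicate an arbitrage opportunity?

Around SGD → INR → JPY → SGD: 1 × 53.3027 ÷ 0.657257 ÷ 84.2979 = 0.962049
Product < 1; profitable direction is SGD → JPY → INR → SGD.

0.9620 (arbitrage exists)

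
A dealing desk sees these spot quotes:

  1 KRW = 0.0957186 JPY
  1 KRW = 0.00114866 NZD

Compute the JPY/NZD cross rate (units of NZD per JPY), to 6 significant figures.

JPY/NZD = 0.0120004

1 JPY ÷ 0.0957186 = 10.4473 KRW
10.4473 KRW × 0.00114866 = 0.0120004 NZD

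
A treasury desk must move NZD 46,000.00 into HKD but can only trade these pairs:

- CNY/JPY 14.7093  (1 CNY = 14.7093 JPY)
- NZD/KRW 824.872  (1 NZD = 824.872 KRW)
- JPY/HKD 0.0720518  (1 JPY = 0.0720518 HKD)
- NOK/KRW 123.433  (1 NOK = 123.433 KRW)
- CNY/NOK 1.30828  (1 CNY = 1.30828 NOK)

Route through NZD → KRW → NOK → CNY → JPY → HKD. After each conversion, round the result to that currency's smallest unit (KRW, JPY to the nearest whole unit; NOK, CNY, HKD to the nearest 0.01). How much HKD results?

HKD 249,028.60

NZD 46,000.00 × 824.872 = KRW 37,944,112
KRW 37,944,112 ÷ 123.433 = NOK 307,406.54
NOK 307,406.54 ÷ 1.30828 = CNY 234,969.99
CNY 234,969.99 × 14.7093 = JPY 3,456,244
JPY 3,456,244 × 0.0720518 = HKD 249,028.60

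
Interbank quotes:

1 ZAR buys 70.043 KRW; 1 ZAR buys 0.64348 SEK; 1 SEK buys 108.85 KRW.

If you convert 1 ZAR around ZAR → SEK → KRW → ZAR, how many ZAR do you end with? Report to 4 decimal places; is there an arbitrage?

1.0000 (no arbitrage)

Around ZAR → SEK → KRW → ZAR: 1 × 0.64348 × 108.85 ÷ 70.043 = 0.999997
Product ≈ 1 (deviation 0.000%, within rounding noise).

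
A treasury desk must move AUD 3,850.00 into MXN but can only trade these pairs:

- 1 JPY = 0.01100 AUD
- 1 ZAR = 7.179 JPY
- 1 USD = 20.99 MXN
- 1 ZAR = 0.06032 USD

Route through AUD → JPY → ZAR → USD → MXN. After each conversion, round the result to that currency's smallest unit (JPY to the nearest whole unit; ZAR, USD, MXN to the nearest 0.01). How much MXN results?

AUD 3,850.00 ÷ 0.01100 = JPY 350,000
JPY 350,000 ÷ 7.179 = ZAR 48,753.31
ZAR 48,753.31 × 0.06032 = USD 2,940.80
USD 2,940.80 × 20.99 = MXN 61,727.39

MXN 61,727.39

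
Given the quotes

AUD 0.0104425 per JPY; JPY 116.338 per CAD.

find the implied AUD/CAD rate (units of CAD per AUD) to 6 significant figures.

1 AUD ÷ 0.0104425 = 95.7625 JPY
95.7625 JPY ÷ 116.338 = 0.82314 CAD

AUD/CAD = 0.823140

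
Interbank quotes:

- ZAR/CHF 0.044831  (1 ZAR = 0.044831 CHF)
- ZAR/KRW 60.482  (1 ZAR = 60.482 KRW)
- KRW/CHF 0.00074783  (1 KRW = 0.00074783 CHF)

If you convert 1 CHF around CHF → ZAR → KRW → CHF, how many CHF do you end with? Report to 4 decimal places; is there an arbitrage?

Around CHF → ZAR → KRW → CHF: 1 ÷ 0.044831 × 60.482 × 0.00074783 = 1.008906
Product > 1; profitable direction is CHF → ZAR → KRW → CHF.

1.0089 (arbitrage exists)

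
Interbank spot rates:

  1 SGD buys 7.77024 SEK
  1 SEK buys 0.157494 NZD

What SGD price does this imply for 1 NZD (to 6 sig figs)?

1 NZD ÷ 0.157494 = 6.34945 SEK
6.34945 SEK ÷ 7.77024 = 0.81715 SGD

NZD/SGD = 0.817150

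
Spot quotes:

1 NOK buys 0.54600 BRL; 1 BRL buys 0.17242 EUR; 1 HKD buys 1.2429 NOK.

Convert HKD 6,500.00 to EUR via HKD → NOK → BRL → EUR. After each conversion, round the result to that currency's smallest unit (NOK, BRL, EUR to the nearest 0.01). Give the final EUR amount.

EUR 760.55

HKD 6,500.00 × 1.2429 = NOK 8,078.85
NOK 8,078.85 × 0.54600 = BRL 4,411.05
BRL 4,411.05 × 0.17242 = EUR 760.55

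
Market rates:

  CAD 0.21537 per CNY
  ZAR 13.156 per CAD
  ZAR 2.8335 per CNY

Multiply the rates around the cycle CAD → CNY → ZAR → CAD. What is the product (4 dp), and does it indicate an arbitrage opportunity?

Around CAD → CNY → ZAR → CAD: 1 ÷ 0.21537 × 2.8335 ÷ 13.156 = 1.000033
Product ≈ 1 (deviation 0.003%, within rounding noise).

1.0000 (no arbitrage)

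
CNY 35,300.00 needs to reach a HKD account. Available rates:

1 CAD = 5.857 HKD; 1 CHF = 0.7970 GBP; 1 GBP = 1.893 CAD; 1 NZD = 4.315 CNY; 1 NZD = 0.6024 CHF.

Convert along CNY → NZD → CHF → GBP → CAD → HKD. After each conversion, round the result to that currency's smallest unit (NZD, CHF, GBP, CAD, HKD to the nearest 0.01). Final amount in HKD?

CNY 35,300.00 ÷ 4.315 = NZD 8,180.76
NZD 8,180.76 × 0.6024 = CHF 4,928.09
CHF 4,928.09 × 0.7970 = GBP 3,927.69
GBP 3,927.69 × 1.893 = CAD 7,435.12
CAD 7,435.12 × 5.857 = HKD 43,547.50

HKD 43,547.50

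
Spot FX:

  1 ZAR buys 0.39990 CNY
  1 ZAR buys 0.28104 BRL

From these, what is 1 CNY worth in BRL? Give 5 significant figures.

CNY/BRL = 0.70278

1 CNY ÷ 0.39990 = 2.50063 ZAR
2.50063 ZAR × 0.28104 = 0.702776 BRL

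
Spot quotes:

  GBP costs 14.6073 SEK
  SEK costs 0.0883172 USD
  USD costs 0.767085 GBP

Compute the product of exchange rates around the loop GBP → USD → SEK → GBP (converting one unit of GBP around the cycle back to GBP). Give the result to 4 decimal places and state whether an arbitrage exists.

Around GBP → USD → SEK → GBP: 1 ÷ 0.767085 ÷ 0.0883172 ÷ 14.6073 = 1.010512
Product > 1; profitable direction is GBP → USD → SEK → GBP.

1.0105 (arbitrage exists)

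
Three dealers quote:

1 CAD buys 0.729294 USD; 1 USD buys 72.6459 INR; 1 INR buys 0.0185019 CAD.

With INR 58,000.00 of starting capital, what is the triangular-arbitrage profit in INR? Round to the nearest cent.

Profit: INR 1,169.50

Profitable loop is INR → USD → CAD → INR:
INR 58,000.00 ÷ 72.6459 = USD 798.39
USD 798.39 ÷ 0.729294 = CAD 1,094.75
CAD 1,094.75 ÷ 0.0185019 = INR 59,169.50
Profit = INR 59,169.50 − INR 58,000.00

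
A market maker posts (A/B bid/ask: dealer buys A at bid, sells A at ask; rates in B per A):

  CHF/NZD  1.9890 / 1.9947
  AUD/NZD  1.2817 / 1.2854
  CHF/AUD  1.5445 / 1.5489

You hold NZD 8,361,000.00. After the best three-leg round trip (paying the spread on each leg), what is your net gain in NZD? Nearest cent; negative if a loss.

Net result: NZD -8,214.45 (no profitable arbitrage after spreads)

Best loop NZD → AUD → CHF → NZD:
NZD 8,361,000.00 ÷ 1.2854 (buy AUD at ask) = AUD 6,504,590.01
AUD 6,504,590.01 ÷ 1.5489 (buy CHF at ask) = CHF 4,199,489.97
CHF 4,199,489.97 × 1.9890 (sell CHF at bid) = NZD 8,352,785.55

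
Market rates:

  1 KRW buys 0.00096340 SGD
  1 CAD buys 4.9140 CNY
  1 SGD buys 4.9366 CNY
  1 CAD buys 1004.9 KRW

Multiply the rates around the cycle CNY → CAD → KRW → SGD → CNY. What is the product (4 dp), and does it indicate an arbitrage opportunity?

0.9726 (arbitrage exists)

Around CNY → CAD → KRW → SGD → CNY: 1 ÷ 4.9140 × 1004.9 × 0.00096340 × 4.9366 = 0.972573
Product < 1; profitable direction is CNY → SGD → KRW → CAD → CNY.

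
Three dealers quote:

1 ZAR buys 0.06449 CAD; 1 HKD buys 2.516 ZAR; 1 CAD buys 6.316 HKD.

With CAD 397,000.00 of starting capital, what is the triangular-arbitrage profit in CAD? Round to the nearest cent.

Profitable loop is CAD → HKD → ZAR → CAD:
CAD 397,000.00 × 6.316 = HKD 2,507,452.00
HKD 2,507,452.00 × 2.516 = ZAR 6,308,749.23
ZAR 6,308,749.23 × 0.06449 = CAD 406,851.24
Profit = CAD 406,851.24 − CAD 397,000.00

Profit: CAD 9,851.24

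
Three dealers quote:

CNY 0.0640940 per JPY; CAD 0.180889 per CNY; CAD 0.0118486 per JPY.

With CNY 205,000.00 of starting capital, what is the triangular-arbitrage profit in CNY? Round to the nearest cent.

Profitable loop is CNY → JPY → CAD → CNY:
CNY 205,000.00 ÷ 0.0640940 = JPY 3,198,427
JPY 3,198,427 × 0.0118486 = CAD 37,896.89
CAD 37,896.89 ÷ 0.180889 = CNY 209,503.54
Profit = CNY 209,503.54 − CNY 205,000.00

Profit: CNY 4,503.54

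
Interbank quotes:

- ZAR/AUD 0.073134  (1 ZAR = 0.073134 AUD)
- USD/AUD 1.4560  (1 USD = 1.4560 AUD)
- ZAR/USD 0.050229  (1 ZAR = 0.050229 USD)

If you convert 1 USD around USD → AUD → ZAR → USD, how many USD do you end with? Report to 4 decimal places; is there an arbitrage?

Around USD → AUD → ZAR → USD: 1 × 1.4560 ÷ 0.073134 × 0.050229 = 0.999992
Product ≈ 1 (deviation 0.001%, within rounding noise).

1.0000 (no arbitrage)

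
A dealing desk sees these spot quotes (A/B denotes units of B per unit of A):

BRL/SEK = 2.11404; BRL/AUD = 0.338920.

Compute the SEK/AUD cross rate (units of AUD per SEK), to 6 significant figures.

1 SEK ÷ 2.11404 = 0.473028 BRL
0.473028 BRL × 0.338920 = 0.160319 AUD

SEK/AUD = 0.160319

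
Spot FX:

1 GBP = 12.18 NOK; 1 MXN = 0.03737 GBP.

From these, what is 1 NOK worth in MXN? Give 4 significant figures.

NOK/MXN = 2.197

1 NOK ÷ 12.18 = 0.0821018 GBP
0.0821018 GBP ÷ 0.03737 = 2.197 MXN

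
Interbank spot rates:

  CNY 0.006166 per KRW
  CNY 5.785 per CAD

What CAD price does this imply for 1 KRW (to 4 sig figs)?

1 KRW × 0.006166 = 0.006166 CNY
0.006166 CNY ÷ 5.785 = 0.00106586 CAD

KRW/CAD = 0.001066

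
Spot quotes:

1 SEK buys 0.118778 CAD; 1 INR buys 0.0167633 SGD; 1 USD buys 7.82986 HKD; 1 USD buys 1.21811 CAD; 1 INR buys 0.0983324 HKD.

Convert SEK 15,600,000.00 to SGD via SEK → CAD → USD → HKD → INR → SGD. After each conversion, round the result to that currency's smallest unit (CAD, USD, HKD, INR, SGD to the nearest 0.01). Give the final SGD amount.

SGD 2,030,443.80

SEK 15,600,000.00 × 0.118778 = CAD 1,852,936.80
CAD 1,852,936.80 ÷ 1.21811 = USD 1,521,157.20
USD 1,521,157.20 × 7.82986 = HKD 11,910,447.91
HKD 11,910,447.91 ÷ 0.0983324 = INR 121,124,348.74
INR 121,124,348.74 × 0.0167633 = SGD 2,030,443.80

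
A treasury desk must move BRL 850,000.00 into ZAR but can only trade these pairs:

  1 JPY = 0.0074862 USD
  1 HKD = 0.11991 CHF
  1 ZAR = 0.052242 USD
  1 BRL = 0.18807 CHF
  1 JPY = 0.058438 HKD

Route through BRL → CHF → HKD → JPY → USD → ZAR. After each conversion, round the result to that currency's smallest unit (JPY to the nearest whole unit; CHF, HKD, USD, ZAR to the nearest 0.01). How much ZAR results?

BRL 850,000.00 × 0.18807 = CHF 159,859.50
CHF 159,859.50 ÷ 0.11991 = HKD 1,333,162.37
HKD 1,333,162.37 ÷ 0.058438 = JPY 22,813,279
JPY 22,813,279 × 0.0074862 = USD 170,784.77
USD 170,784.77 ÷ 0.052242 = ZAR 3,269,108.57

ZAR 3,269,108.57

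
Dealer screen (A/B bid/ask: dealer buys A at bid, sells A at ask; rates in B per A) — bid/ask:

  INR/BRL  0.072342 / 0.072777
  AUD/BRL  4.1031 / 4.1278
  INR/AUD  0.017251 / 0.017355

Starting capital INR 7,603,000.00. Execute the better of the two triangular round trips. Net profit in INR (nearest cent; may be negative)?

Net profit: INR 74,719.42

Best loop INR → BRL → AUD → INR:
INR 7,603,000.00 × 0.072342 (sell INR at bid) = BRL 550,016.23
BRL 550,016.23 ÷ 4.1278 (buy AUD at ask) = AUD 133,246.82
AUD 133,246.82 ÷ 0.017355 (buy INR at ask) = INR 7,677,719.42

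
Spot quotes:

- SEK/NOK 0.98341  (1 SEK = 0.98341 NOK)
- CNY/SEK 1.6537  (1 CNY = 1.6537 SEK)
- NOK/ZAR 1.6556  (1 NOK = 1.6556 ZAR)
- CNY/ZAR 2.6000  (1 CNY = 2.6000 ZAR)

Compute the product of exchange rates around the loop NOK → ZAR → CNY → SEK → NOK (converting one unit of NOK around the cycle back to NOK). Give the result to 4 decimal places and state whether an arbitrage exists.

1.0356 (arbitrage exists)

Around NOK → ZAR → CNY → SEK → NOK: 1 × 1.6556 ÷ 2.6000 × 1.6537 × 0.98341 = 1.035556
Product > 1; profitable direction is NOK → ZAR → CNY → SEK → NOK.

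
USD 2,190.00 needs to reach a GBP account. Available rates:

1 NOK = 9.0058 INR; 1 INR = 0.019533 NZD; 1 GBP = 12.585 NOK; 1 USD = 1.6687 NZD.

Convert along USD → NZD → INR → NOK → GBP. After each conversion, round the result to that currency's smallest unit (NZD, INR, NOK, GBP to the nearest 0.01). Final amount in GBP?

USD 2,190.00 × 1.6687 = NZD 3,654.45
NZD 3,654.45 ÷ 0.019533 = INR 187,091.08
INR 187,091.08 ÷ 9.0058 = NOK 20,774.51
NOK 20,774.51 ÷ 12.585 = GBP 1,650.74

GBP 1,650.74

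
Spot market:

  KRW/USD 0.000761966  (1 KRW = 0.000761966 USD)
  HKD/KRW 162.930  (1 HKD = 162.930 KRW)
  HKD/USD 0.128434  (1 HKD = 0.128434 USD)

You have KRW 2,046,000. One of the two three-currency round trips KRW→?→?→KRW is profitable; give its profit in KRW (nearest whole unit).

Profitable loop is KRW → HKD → USD → KRW:
KRW 2,046,000 ÷ 162.930 = HKD 12,557.54
HKD 12,557.54 × 0.128434 = USD 1,612.82
USD 1,612.82 ÷ 0.000761966 = KRW 2,116,650
Profit = KRW 2,116,650 − KRW 2,046,000

Profit: KRW 70,650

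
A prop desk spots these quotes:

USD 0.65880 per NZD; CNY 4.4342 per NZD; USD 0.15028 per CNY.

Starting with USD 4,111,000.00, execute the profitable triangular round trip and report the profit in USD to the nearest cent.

Profit: USD 47,247.65

Profitable loop is USD → NZD → CNY → USD:
USD 4,111,000.00 ÷ 0.65880 = NZD 6,240,133.58
NZD 6,240,133.58 × 4.4342 = CNY 27,670,000.30
CNY 27,670,000.30 × 0.15028 = USD 4,158,247.65
Profit = USD 4,158,247.65 − USD 4,111,000.00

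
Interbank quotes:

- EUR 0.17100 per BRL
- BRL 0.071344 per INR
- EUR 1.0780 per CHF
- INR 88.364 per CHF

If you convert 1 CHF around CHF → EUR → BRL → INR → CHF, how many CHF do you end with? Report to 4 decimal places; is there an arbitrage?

1.0000 (no arbitrage)

Around CHF → EUR → BRL → INR → CHF: 1 × 1.0780 ÷ 0.17100 ÷ 0.071344 ÷ 88.364 = 0.999977
Product ≈ 1 (deviation 0.002%, within rounding noise).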